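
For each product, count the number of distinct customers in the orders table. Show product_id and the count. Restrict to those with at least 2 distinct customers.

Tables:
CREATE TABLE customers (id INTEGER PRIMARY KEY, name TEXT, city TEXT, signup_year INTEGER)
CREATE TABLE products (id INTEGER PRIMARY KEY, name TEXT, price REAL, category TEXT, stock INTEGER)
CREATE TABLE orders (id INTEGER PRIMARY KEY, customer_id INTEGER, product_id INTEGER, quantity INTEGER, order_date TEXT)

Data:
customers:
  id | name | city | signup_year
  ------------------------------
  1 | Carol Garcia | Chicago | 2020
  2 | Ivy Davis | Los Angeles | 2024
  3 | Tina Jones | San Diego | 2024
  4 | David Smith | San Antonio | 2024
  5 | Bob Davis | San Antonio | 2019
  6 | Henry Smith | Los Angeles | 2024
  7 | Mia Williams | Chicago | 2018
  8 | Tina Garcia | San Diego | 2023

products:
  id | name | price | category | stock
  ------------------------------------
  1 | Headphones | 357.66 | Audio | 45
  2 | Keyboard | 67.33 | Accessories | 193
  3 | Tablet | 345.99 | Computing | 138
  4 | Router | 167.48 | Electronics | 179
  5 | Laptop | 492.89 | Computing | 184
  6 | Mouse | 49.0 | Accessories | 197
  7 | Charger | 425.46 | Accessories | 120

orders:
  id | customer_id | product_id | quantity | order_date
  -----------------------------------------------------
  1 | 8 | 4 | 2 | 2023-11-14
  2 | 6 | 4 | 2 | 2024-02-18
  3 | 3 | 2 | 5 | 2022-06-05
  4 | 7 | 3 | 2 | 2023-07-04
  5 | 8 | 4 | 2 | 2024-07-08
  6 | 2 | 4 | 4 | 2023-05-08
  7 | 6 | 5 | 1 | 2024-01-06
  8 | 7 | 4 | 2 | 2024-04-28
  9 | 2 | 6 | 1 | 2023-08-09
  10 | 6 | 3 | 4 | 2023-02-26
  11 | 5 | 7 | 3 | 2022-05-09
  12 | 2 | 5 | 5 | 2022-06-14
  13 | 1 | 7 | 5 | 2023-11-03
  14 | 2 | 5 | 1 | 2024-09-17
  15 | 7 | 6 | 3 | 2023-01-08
SELECT product_id, COUNT(DISTINCT customer_id) AS distinct_customer_count FROM orders GROUP BY product_id HAVING COUNT(DISTINCT customer_id) >= 2

Execution result:
product_id | distinct_customer_count
3 | 2
4 | 4
5 | 2
6 | 2
7 | 2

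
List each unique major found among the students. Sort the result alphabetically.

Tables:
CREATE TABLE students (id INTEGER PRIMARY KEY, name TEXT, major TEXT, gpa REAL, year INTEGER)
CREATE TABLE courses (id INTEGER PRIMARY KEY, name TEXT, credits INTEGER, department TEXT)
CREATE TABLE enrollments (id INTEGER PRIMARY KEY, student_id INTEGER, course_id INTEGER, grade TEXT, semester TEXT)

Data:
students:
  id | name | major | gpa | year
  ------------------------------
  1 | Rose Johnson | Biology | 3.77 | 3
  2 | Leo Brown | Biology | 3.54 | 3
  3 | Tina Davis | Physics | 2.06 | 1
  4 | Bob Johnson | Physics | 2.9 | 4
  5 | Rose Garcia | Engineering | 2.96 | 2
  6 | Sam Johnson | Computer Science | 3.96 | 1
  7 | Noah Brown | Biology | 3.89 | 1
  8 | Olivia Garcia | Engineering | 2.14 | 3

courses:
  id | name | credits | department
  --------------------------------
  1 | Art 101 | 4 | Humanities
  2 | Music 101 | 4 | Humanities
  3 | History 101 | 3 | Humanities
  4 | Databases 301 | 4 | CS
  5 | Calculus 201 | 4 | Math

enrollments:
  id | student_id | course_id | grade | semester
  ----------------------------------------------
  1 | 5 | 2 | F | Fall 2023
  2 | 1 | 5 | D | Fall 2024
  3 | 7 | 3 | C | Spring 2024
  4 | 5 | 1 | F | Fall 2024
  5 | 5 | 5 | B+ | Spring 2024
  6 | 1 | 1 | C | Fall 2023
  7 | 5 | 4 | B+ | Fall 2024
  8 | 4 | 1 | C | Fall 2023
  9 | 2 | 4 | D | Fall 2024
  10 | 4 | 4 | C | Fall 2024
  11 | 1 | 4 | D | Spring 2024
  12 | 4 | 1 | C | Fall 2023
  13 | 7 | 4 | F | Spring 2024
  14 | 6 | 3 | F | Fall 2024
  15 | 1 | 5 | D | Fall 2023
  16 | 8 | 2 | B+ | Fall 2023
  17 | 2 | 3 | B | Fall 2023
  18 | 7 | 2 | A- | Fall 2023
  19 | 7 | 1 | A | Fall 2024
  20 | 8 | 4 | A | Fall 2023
SELECT DISTINCT major FROM students ORDER BY major

Execution result:
major
Biology
Computer Science
Engineering
Physics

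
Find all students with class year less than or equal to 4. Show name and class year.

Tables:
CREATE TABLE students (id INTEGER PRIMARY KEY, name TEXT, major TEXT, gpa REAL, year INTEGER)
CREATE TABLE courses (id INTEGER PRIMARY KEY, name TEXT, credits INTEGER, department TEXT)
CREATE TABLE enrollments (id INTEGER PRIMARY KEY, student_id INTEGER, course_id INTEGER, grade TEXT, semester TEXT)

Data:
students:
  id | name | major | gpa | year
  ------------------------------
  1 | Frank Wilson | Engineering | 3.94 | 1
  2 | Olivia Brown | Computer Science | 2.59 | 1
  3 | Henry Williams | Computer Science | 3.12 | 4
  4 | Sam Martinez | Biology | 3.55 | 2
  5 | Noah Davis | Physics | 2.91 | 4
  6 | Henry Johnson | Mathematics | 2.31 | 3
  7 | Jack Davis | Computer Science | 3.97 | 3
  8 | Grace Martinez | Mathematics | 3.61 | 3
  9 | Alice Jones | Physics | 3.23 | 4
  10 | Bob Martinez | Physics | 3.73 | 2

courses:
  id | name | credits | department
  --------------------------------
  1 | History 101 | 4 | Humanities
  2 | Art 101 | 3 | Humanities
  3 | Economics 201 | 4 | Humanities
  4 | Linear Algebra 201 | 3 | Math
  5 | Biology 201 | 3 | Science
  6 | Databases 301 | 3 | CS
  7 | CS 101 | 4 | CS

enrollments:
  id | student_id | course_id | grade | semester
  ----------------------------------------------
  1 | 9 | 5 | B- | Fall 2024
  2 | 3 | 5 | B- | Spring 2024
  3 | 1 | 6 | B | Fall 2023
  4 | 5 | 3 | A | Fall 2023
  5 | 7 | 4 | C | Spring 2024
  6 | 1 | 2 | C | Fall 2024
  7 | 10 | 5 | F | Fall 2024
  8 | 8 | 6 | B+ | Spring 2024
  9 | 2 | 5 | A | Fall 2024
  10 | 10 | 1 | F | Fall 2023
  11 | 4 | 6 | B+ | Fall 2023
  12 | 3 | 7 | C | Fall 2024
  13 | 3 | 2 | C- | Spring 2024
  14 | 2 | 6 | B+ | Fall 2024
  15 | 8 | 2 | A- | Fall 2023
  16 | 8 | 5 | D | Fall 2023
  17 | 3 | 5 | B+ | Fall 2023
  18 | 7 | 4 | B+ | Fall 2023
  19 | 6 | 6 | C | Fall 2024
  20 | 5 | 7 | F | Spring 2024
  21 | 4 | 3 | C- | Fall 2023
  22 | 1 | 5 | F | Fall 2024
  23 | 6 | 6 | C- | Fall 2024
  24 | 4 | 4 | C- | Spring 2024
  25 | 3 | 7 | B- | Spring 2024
SELECT name, year FROM students WHERE year <= 4

Execution result:
name | year
Frank Wilson | 1
Olivia Brown | 1
Henry Williams | 4
Sam Martinez | 2
Noah Davis | 4
Henry Johnson | 3
Jack Davis | 3
Grace Martinez | 3
Alice Jones | 4
Bob Martinez | 2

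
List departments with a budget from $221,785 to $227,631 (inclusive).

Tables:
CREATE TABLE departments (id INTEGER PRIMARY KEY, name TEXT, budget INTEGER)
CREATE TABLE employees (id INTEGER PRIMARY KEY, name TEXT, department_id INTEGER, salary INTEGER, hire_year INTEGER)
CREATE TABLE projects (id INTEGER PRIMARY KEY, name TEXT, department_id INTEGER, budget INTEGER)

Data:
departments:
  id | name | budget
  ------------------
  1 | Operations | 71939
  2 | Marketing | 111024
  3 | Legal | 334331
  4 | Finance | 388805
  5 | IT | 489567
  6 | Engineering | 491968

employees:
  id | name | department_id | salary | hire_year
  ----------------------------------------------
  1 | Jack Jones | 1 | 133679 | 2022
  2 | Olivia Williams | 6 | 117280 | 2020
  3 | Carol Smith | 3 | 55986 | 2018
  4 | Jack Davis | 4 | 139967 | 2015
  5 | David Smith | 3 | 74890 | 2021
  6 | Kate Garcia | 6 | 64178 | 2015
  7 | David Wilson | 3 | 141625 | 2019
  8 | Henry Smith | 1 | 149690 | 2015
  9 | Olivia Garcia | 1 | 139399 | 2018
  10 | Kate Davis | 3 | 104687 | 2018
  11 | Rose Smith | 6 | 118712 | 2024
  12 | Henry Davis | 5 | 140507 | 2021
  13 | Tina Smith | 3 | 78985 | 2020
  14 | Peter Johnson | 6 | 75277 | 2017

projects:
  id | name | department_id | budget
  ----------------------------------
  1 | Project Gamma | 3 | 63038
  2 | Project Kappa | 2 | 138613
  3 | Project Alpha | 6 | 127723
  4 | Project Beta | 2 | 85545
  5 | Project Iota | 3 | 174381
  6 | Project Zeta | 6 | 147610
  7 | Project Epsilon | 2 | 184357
SELECT name, budget FROM departments WHERE budget BETWEEN 221785 AND 227631

Execution result:
(no rows)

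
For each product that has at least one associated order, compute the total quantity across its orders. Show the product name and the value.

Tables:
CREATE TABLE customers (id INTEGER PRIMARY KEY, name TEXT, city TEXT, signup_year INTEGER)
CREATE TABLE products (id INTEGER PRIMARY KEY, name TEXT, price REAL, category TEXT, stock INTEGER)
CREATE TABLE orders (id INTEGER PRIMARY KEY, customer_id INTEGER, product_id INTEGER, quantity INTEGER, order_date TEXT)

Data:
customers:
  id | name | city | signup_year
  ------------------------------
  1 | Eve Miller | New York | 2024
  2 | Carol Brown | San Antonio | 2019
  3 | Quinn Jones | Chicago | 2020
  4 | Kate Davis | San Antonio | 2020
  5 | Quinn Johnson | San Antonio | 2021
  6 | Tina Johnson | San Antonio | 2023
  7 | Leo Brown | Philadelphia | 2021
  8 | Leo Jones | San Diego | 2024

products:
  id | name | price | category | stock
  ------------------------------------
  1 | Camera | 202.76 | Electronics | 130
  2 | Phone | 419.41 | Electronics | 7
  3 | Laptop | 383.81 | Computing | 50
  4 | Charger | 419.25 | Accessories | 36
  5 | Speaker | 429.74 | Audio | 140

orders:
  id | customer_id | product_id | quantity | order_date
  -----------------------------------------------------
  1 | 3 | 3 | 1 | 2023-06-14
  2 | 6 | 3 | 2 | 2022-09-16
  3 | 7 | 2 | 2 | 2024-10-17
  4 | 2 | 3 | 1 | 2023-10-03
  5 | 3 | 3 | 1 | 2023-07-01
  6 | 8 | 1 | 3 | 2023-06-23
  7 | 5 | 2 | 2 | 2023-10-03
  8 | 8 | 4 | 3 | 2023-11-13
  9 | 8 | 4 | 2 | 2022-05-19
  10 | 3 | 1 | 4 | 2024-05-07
SELECT p.name, SUM(c.quantity) AS sum_quantity FROM orders c JOIN products p ON c.product_id = p.id GROUP BY p.id, p.name

Execution result:
name | sum_quantity
Camera | 7
Phone | 4
Laptop | 5
Charger | 5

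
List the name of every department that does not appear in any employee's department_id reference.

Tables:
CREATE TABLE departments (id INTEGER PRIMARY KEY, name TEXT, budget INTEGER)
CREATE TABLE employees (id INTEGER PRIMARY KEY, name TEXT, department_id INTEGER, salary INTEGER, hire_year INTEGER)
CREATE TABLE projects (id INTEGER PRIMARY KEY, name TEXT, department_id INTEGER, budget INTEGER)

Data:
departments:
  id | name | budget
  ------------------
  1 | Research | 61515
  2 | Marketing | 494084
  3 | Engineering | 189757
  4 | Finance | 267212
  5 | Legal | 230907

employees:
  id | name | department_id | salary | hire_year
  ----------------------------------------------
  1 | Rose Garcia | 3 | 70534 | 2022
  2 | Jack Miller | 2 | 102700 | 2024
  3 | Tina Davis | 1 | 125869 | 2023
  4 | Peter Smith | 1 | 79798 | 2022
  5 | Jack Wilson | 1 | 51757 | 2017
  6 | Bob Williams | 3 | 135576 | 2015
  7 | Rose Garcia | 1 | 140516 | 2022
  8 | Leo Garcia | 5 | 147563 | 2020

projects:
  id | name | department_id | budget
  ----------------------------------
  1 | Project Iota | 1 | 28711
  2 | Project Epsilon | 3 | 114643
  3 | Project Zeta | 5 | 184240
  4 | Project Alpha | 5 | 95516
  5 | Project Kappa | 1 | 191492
SELECT p.name FROM departments p LEFT JOIN employees c ON c.department_id = p.id WHERE c.id IS NULL

Execution result:
Finance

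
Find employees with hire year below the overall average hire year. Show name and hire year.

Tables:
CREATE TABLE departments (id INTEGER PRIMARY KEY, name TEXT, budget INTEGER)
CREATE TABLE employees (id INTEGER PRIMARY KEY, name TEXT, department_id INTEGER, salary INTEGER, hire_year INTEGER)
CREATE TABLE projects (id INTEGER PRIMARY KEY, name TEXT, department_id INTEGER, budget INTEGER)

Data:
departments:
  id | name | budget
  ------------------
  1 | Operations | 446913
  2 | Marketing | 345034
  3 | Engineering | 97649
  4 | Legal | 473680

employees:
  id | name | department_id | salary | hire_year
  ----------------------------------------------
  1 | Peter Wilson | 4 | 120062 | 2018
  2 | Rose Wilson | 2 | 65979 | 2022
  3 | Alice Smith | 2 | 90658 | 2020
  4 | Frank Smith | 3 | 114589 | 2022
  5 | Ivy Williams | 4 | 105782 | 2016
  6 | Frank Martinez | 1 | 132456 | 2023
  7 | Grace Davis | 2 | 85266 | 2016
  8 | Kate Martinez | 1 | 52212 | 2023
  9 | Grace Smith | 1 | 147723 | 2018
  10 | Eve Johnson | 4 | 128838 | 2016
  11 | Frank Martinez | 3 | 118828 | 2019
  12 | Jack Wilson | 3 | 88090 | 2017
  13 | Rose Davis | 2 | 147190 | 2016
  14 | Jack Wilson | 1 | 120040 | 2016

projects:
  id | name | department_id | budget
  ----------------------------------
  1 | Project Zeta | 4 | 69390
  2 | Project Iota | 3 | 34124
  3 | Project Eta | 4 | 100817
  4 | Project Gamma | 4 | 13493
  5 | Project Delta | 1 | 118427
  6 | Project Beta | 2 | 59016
SELECT name, hire_year FROM employees WHERE hire_year < (SELECT AVG(hire_year) FROM employees)

Execution result:
name | hire_year
Peter Wilson | 2018
Ivy Williams | 2016
Grace Davis | 2016
Grace Smith | 2018
Eve Johnson | 2016
Jack Wilson | 2017
Rose Davis | 2016
Jack Wilson | 2016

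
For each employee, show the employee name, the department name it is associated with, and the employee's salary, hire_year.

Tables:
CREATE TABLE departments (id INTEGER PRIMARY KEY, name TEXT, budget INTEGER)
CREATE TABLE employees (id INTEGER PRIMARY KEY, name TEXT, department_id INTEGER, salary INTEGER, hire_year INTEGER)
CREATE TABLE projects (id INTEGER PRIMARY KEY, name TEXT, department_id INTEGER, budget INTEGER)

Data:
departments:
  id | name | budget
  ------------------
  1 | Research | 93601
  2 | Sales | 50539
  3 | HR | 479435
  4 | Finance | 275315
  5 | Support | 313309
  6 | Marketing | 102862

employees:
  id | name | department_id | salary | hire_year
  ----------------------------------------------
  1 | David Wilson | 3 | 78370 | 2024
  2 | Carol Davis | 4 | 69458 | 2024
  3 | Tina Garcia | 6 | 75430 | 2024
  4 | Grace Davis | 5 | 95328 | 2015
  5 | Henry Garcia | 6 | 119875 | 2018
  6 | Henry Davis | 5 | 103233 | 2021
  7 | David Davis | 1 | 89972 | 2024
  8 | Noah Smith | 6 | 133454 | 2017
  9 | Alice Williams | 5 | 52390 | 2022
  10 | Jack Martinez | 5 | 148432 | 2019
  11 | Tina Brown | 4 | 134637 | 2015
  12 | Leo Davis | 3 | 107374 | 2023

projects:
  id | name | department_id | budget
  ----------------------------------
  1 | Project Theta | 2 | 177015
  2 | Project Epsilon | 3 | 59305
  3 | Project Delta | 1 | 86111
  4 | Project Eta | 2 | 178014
SELECT c.name, p.name AS department, c.salary, c.hire_year FROM employees c JOIN departments p ON c.department_id = p.id

Execution result:
name | department | salary | hire_year
David Wilson | HR | 78370 | 2024
Carol Davis | Finance | 69458 | 2024
Tina Garcia | Marketing | 75430 | 2024
Grace Davis | Support | 95328 | 2015
Henry Garcia | Marketing | 119875 | 2018
Henry Davis | Support | 103233 | 2021
David Davis | Research | 89972 | 2024
Noah Smith | Marketing | 133454 | 2017
Alice Williams | Support | 52390 | 2022
Jack Martinez | Support | 148432 | 2019
Tina Brown | Finance | 134637 | 2015
Leo Davis | HR | 107374 | 2023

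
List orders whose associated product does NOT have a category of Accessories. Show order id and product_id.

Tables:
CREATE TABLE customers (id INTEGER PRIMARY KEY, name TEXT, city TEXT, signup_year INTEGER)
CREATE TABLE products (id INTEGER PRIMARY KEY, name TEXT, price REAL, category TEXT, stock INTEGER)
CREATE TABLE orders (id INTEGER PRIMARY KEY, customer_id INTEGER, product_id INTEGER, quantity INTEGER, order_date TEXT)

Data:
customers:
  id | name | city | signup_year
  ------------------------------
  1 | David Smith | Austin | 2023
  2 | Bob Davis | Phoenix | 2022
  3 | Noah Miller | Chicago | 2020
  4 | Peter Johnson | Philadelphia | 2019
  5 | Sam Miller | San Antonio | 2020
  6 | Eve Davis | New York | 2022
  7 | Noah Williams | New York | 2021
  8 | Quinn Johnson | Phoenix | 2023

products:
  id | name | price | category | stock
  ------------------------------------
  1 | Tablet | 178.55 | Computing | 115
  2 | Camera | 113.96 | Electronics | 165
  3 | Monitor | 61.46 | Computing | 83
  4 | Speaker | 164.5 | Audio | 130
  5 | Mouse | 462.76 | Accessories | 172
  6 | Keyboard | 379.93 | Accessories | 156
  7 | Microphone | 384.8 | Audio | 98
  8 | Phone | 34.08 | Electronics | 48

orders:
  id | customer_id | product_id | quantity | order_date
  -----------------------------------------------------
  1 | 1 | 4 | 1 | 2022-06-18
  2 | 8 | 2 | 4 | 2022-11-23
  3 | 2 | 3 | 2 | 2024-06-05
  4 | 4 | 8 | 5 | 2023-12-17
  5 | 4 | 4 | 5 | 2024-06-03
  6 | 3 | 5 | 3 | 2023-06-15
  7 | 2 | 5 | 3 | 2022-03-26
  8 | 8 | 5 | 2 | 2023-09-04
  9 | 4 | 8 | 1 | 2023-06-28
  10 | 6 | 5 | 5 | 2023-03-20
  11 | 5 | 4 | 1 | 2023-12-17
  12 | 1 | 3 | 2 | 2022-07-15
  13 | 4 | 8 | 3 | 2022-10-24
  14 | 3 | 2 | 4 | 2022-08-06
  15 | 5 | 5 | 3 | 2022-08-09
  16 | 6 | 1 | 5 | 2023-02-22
SELECT id, product_id FROM orders WHERE product_id NOT IN (SELECT id FROM products WHERE category = 'Accessories')

Execution result:
id | product_id
1 | 4
2 | 2
3 | 3
4 | 8
5 | 4
9 | 8
11 | 4
12 | 3
13 | 8
14 | 2
16 | 1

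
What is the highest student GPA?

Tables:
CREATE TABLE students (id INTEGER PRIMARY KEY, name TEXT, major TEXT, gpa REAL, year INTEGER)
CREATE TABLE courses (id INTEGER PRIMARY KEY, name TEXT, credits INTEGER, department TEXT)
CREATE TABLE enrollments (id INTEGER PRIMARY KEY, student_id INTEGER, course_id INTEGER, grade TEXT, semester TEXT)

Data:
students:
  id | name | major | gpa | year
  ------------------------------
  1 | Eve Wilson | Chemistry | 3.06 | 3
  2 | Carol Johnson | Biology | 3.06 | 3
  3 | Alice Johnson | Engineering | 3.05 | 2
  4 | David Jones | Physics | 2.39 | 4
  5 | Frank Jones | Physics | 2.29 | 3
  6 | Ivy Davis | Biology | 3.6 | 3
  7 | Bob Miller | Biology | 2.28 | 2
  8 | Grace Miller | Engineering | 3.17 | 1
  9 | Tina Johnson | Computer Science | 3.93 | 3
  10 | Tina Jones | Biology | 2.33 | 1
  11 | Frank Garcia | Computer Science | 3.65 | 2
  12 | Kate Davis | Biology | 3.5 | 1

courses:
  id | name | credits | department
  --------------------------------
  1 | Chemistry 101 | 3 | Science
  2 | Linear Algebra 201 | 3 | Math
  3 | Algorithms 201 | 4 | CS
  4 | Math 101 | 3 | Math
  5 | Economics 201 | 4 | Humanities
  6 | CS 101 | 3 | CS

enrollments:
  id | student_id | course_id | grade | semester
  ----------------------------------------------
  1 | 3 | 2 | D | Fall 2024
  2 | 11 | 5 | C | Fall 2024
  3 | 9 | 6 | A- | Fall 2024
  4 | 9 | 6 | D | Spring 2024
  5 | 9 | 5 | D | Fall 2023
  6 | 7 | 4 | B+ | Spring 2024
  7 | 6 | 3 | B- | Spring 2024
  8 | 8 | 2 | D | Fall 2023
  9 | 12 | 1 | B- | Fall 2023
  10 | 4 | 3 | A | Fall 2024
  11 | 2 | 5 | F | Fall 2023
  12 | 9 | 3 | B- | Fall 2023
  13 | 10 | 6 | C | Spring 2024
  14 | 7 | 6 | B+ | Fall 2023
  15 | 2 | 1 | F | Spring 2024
SELECT MAX(gpa) FROM students

Execution result:
3.93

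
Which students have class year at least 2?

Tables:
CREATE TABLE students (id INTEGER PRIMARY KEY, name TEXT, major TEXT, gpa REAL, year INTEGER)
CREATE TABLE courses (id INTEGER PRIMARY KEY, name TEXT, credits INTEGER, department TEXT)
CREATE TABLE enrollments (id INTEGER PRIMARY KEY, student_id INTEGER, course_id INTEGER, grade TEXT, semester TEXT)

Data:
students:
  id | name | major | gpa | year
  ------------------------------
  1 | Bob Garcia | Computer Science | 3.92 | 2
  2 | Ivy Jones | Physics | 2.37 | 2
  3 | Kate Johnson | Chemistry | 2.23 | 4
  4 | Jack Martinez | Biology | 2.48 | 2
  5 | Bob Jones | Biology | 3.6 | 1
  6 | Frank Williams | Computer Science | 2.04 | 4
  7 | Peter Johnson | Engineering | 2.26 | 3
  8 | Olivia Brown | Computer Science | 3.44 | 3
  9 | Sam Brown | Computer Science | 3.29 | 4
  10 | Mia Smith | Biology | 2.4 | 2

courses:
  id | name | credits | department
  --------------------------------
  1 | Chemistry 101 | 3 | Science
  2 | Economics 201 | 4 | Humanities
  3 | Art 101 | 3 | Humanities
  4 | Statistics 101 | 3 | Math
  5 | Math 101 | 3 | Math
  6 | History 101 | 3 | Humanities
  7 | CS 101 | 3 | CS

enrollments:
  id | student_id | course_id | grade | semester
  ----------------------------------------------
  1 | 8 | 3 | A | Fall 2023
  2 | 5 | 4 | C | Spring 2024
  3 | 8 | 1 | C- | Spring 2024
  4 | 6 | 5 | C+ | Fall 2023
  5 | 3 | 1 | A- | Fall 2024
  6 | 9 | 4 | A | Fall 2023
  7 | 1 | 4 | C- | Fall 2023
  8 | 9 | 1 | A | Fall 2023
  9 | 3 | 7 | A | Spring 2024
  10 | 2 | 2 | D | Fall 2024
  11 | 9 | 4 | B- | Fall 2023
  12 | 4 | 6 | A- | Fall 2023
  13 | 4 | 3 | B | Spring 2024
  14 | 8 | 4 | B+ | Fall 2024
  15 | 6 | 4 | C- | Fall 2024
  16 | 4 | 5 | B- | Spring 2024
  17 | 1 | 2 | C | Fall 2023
SELECT name, year FROM students WHERE year >= 2

Execution result:
name | year
Bob Garcia | 2
Ivy Jones | 2
Kate Johnson | 4
Jack Martinez | 2
Frank Williams | 4
Peter Johnson | 3
Olivia Brown | 3
Sam Brown | 4
Mia Smith | 2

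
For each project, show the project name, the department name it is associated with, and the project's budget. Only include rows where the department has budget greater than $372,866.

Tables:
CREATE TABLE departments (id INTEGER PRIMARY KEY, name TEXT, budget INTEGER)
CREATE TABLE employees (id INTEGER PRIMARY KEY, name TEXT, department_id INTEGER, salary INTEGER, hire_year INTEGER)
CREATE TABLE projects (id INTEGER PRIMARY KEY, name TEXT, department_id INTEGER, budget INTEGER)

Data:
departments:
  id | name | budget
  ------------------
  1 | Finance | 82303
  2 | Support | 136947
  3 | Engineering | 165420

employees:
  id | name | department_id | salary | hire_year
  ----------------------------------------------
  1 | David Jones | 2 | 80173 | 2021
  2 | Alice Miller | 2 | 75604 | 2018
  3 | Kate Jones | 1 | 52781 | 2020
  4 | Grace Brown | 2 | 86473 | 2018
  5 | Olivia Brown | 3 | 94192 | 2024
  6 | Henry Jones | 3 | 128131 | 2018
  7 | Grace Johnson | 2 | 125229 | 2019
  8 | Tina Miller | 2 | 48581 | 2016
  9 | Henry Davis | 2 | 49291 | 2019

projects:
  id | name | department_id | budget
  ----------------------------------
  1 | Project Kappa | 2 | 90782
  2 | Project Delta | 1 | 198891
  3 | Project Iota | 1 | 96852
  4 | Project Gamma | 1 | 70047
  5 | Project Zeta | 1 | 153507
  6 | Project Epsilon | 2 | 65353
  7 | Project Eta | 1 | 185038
SELECT c.name, p.name AS department, c.budget FROM projects c JOIN departments p ON c.department_id = p.id WHERE p.budget > 372866

Execution result:
(no rows)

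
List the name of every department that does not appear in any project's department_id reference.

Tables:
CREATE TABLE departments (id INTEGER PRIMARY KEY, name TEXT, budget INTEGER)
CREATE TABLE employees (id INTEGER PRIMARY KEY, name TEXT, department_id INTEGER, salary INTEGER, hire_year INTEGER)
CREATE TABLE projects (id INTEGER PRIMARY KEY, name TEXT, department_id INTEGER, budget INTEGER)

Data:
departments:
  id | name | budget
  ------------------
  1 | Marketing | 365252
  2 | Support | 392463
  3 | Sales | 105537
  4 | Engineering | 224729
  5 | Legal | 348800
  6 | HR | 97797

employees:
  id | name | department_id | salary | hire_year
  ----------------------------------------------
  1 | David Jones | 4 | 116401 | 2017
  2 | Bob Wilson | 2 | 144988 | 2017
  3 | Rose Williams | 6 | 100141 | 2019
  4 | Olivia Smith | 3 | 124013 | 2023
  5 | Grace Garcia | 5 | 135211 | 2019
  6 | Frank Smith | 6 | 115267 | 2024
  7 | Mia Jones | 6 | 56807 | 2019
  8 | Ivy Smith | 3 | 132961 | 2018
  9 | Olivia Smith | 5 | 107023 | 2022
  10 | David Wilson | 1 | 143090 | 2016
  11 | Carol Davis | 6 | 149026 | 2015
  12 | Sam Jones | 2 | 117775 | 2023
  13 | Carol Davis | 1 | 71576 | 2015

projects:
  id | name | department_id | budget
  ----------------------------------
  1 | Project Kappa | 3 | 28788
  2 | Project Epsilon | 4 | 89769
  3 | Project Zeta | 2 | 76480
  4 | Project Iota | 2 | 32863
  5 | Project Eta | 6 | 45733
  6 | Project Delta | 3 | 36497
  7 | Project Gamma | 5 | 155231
SELECT p.name FROM departments p LEFT JOIN projects c ON c.department_id = p.id WHERE c.id IS NULL

Execution result:
Marketing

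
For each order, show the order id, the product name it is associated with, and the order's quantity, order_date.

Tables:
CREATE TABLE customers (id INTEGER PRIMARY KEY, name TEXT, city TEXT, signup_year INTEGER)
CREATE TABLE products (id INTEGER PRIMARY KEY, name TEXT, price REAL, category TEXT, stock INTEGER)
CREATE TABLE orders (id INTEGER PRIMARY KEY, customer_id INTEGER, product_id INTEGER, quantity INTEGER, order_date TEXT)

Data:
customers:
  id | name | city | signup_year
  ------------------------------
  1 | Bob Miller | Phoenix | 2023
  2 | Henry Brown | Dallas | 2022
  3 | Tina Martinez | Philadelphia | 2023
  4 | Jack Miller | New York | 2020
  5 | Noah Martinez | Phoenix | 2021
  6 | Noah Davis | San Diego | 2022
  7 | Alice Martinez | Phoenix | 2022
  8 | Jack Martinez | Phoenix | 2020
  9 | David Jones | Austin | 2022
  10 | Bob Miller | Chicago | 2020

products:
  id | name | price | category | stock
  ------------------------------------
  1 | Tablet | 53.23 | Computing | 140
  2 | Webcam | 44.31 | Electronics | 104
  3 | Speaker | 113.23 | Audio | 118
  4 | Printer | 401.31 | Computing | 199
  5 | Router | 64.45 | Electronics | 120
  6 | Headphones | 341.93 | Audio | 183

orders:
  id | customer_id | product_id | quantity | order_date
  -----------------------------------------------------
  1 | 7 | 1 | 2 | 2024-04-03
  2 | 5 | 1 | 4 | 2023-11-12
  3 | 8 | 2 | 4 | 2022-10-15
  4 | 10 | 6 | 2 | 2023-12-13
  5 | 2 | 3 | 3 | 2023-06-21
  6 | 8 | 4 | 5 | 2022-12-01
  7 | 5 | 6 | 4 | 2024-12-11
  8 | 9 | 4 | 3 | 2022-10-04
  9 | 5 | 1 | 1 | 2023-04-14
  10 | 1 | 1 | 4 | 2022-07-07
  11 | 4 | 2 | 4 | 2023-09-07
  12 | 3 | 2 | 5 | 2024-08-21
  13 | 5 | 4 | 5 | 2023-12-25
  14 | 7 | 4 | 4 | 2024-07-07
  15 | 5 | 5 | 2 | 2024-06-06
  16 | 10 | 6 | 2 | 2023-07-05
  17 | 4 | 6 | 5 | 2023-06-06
SELECT c.id, p.name AS product, c.quantity, c.order_date FROM orders c JOIN products p ON c.product_id = p.id

Execution result:
id | product | quantity | order_date
1 | Tablet | 2 | 2024-04-03
2 | Tablet | 4 | 2023-11-12
3 | Webcam | 4 | 2022-10-15
4 | Headphones | 2 | 2023-12-13
5 | Speaker | 3 | 2023-06-21
6 | Printer | 5 | 2022-12-01
7 | Headphones | 4 | 2024-12-11
8 | Printer | 3 | 2022-10-04
9 | Tablet | 1 | 2023-04-14
10 | Tablet | 4 | 2022-07-07
11 | Webcam | 4 | 2023-09-07
12 | Webcam | 5 | 2024-08-21
13 | Printer | 5 | 2023-12-25
14 | Printer | 4 | 2024-07-07
15 | Router | 2 | 2024-06-06
16 | Headphones | 2 | 2023-07-05
17 | Headphones | 5 | 2023-06-06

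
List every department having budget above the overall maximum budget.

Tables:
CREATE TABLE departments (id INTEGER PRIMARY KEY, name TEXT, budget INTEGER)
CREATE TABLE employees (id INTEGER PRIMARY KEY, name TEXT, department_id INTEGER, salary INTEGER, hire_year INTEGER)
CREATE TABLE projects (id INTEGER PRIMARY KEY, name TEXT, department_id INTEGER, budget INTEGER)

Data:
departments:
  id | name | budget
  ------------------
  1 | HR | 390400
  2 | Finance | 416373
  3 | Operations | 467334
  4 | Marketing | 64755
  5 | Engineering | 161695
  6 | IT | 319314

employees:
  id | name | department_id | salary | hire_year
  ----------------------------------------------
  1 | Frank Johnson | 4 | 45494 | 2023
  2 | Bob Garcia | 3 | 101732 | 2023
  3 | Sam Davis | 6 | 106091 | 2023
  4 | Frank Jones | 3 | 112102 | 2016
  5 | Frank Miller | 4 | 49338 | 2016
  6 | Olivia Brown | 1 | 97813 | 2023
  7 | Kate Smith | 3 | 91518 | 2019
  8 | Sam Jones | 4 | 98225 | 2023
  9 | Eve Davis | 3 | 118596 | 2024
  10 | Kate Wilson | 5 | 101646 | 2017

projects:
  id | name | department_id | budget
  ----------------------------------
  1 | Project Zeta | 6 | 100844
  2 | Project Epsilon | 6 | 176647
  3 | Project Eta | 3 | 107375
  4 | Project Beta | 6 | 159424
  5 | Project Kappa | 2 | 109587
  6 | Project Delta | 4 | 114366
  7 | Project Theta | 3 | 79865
SELECT name, budget FROM departments WHERE budget > (SELECT MAX(budget) FROM departments)

Execution result:
(no rows)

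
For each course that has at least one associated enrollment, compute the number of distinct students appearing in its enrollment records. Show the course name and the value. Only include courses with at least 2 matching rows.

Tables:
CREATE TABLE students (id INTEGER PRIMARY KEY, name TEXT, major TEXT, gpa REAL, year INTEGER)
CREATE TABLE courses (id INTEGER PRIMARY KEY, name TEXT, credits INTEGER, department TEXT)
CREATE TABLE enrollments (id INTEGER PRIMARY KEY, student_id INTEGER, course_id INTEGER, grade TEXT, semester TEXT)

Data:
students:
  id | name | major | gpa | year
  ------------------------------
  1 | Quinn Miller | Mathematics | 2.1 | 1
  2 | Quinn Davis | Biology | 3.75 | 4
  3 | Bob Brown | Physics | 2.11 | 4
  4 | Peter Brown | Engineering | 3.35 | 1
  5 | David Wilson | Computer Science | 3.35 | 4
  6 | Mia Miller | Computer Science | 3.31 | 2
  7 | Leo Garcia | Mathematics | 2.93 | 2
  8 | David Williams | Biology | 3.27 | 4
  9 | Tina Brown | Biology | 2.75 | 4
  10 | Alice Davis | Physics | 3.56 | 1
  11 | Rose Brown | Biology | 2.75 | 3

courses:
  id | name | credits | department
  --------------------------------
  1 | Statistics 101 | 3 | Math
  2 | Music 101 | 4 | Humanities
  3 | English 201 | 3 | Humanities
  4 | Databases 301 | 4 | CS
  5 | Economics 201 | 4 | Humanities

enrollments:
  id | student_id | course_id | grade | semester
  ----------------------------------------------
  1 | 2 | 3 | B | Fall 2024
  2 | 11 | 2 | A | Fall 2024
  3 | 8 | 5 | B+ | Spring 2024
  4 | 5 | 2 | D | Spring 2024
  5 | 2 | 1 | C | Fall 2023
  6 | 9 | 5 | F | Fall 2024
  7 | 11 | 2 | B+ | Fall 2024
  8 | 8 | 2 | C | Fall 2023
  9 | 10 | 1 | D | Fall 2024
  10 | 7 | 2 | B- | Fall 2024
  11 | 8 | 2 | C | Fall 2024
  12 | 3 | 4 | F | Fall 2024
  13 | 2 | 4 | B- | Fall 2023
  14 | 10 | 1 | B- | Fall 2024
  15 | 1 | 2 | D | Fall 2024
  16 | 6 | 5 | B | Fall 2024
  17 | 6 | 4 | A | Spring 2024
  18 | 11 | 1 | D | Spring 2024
SELECT p.name, COUNT(DISTINCT c.student_id) AS distinct_student_count FROM enrollments c JOIN courses p ON c.course_id = p.id GROUP BY p.id, p.name HAVING COUNT(*) >= 2

Execution result:
name | distinct_student_count
Statistics 101 | 3
Music 101 | 5
Databases 301 | 3
Economics 201 | 3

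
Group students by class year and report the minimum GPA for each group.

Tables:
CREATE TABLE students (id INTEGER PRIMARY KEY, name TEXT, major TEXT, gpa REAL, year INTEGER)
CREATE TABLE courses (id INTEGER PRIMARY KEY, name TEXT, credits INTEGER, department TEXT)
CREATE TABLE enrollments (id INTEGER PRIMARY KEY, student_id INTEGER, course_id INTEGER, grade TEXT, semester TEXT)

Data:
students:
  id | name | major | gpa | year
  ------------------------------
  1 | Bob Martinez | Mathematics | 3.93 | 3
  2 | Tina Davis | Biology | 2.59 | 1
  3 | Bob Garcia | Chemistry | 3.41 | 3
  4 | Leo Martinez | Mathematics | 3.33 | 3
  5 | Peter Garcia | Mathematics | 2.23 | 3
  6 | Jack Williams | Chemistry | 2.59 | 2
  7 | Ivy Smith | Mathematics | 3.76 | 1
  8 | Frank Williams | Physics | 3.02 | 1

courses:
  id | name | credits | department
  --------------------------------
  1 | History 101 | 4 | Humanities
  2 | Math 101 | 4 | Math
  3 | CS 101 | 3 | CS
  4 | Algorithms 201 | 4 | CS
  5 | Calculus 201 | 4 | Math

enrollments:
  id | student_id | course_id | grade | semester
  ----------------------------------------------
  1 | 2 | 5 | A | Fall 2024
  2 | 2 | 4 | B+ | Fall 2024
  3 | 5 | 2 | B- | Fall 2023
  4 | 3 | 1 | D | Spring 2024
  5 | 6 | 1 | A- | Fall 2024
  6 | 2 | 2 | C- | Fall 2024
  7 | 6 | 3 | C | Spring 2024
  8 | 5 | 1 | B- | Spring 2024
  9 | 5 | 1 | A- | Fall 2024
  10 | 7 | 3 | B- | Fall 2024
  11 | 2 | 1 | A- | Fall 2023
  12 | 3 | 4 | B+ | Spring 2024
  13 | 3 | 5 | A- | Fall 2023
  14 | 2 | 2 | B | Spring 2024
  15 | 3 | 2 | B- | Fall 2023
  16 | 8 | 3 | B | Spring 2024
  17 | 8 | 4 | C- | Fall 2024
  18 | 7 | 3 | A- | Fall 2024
SELECT year, MIN(gpa) AS min_gpa FROM students GROUP BY year

Execution result:
year | min_gpa
1 | 2.59
2 | 2.59
3 | 2.23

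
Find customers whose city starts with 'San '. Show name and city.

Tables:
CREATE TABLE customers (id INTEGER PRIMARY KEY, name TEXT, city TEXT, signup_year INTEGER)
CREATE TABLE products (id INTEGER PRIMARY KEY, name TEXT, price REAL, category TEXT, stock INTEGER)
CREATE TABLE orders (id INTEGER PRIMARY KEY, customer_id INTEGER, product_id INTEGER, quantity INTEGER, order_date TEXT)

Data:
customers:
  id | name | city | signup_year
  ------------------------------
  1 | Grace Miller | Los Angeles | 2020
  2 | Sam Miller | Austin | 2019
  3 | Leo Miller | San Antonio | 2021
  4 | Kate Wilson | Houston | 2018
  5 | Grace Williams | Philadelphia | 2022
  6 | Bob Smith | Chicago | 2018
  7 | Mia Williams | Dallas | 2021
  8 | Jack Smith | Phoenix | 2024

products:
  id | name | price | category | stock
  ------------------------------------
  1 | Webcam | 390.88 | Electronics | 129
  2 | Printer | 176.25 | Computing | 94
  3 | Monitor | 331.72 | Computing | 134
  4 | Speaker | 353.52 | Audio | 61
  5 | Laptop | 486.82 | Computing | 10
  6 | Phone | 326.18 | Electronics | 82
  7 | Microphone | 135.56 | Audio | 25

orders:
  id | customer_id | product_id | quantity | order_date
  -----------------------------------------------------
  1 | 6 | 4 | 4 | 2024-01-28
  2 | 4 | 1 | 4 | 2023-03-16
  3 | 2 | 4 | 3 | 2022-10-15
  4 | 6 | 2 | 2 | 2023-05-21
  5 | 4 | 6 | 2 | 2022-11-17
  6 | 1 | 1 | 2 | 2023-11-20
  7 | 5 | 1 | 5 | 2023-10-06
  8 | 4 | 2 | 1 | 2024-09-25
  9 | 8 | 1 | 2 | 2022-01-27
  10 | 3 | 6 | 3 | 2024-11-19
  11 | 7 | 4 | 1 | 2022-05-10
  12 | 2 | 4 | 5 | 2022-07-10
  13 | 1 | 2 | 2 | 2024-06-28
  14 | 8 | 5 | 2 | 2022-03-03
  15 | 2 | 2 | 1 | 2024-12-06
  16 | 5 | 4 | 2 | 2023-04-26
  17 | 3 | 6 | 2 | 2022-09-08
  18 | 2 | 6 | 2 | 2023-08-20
SELECT name, city FROM customers WHERE city LIKE 'San %'

Execution result:
name | city
Leo Miller | San Antonio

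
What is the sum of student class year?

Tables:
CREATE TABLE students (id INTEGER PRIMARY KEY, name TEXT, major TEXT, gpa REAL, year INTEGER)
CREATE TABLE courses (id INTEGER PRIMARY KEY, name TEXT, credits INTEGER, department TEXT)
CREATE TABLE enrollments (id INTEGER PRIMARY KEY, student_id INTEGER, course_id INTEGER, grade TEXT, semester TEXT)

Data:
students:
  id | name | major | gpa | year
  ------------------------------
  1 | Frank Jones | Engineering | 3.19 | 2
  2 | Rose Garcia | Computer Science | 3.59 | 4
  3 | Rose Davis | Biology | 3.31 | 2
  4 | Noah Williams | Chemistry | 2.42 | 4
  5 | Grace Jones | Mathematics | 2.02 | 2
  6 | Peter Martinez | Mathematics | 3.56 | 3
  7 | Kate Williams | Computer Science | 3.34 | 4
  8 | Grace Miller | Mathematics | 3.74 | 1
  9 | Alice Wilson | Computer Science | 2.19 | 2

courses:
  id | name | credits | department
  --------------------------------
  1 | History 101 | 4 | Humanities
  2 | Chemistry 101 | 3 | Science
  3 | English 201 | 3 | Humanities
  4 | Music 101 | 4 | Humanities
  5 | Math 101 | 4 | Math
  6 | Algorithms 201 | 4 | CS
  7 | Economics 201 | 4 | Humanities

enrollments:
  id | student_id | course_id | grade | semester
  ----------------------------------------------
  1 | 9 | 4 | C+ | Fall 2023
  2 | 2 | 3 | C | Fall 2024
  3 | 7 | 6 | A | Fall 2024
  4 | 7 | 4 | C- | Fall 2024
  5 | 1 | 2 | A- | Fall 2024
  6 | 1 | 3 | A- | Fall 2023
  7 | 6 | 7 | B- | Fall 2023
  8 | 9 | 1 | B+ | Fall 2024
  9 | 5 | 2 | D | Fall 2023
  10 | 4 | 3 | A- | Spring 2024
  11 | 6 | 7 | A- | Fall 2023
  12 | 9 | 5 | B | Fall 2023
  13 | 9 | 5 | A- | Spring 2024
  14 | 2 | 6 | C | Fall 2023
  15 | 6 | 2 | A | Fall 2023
SELECT SUM(year) FROM students

Execution result:
24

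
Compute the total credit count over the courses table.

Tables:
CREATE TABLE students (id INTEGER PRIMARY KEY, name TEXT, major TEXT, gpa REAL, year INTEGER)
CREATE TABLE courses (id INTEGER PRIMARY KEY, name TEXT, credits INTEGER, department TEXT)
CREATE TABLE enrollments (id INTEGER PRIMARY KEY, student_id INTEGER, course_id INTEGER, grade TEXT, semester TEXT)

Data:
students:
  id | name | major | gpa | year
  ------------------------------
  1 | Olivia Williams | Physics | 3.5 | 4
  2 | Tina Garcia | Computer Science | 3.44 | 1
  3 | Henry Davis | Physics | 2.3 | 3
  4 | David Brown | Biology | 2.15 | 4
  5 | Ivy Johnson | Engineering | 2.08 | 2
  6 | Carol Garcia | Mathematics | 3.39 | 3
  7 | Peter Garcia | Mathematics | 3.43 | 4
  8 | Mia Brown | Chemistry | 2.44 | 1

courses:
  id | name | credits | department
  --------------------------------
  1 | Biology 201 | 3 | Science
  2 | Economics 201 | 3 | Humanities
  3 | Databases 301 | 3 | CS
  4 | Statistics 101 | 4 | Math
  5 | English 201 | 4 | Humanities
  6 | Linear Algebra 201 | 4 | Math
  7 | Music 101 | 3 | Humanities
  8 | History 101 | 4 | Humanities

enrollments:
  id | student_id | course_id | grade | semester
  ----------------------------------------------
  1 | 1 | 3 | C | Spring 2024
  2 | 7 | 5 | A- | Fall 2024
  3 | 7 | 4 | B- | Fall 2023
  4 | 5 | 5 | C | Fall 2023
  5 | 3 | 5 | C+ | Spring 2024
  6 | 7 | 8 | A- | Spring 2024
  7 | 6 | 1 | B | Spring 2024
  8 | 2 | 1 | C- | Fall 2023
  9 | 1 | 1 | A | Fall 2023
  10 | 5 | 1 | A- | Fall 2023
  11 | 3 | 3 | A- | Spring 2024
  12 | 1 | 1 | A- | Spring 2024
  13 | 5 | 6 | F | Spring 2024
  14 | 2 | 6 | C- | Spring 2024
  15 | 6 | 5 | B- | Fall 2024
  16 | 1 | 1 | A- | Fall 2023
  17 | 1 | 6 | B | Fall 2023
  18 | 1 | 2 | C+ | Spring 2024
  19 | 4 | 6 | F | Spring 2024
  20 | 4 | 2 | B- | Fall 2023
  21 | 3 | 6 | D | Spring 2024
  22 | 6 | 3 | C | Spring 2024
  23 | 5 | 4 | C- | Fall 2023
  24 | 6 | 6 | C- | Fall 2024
SELECT SUM(credits) FROM courses

Execution result:
28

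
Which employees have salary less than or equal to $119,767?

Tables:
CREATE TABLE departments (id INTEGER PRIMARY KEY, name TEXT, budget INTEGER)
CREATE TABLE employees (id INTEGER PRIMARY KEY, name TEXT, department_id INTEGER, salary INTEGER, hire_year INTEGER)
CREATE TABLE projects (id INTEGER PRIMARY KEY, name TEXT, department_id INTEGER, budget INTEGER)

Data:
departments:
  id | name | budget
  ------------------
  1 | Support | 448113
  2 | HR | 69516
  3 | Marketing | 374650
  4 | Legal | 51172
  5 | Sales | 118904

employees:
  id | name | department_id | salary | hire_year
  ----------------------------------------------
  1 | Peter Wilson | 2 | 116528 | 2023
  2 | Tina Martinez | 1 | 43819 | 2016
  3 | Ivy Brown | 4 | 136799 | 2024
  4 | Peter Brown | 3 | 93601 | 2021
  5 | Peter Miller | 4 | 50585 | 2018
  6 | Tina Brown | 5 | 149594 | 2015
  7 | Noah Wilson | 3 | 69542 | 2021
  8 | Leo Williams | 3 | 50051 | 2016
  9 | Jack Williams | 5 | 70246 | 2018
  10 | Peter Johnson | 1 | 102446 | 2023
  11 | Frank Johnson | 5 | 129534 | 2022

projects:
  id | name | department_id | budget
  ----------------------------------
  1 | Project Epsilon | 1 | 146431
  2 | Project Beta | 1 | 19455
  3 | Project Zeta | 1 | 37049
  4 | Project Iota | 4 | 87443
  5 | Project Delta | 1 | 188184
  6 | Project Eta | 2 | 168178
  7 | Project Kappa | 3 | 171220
SELECT name, salary FROM employees WHERE salary <= 119767

Execution result:
name | salary
Peter Wilson | 116528
Tina Martinez | 43819
Peter Brown | 93601
Peter Miller | 50585
Noah Wilson | 69542
Leo Williams | 50051
Jack Williams | 70246
Peter Johnson | 102446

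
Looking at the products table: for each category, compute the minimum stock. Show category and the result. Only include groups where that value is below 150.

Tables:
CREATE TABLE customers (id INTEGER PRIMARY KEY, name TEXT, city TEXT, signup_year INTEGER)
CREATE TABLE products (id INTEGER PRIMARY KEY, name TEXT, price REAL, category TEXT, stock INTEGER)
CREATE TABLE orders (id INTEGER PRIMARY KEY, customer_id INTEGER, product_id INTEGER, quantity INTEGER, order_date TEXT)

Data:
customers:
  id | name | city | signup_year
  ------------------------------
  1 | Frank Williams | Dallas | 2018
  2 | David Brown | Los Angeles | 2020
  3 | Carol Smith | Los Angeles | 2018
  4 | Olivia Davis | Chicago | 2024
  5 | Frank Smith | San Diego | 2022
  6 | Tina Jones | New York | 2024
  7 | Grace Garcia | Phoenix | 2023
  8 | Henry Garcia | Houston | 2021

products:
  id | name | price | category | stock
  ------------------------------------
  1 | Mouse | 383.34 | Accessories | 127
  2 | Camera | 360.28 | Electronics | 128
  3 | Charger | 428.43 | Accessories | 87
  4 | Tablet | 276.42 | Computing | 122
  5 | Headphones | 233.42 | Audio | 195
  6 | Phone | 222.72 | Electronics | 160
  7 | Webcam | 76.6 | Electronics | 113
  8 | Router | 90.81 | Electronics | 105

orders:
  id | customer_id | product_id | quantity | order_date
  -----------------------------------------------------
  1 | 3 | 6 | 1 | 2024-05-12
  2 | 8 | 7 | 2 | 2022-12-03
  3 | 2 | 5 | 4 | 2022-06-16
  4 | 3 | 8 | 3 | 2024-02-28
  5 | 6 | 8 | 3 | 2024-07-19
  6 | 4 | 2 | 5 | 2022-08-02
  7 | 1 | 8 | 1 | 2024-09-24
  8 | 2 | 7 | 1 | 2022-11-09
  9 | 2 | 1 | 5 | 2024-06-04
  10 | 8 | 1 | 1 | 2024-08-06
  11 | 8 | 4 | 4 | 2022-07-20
SELECT category, MIN(stock) AS min_stock FROM products GROUP BY category HAVING MIN(stock) < 150

Execution result:
category | min_stock
Accessories | 87
Computing | 122
Electronics | 105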